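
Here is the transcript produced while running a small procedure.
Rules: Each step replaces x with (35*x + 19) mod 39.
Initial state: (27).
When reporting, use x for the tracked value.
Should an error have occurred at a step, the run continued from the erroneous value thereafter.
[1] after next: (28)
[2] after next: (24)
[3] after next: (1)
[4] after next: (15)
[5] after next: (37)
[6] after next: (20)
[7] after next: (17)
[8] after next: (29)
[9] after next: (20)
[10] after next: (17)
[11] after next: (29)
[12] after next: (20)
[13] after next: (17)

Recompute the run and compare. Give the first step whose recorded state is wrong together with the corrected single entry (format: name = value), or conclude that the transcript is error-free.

step 6, x = 27

1. x = (35*27 + 19) mod 39 = 28 (in agreement)
2. x = (35*28 + 19) mod 39 = 24 (consistent with the transcript)
3. x = (35*24 + 19) mod 39 = 1 (exactly as logged)
4. x = (35*1 + 19) mod 39 = 15 (exactly as logged)
5. x = (35*15 + 19) mod 39 = 37 (exactly as logged)
6. x = (35*37 + 19) mod 39 = 27 (first mismatch against the transcript)
Step 6 is the first one off; corrected, x = 27.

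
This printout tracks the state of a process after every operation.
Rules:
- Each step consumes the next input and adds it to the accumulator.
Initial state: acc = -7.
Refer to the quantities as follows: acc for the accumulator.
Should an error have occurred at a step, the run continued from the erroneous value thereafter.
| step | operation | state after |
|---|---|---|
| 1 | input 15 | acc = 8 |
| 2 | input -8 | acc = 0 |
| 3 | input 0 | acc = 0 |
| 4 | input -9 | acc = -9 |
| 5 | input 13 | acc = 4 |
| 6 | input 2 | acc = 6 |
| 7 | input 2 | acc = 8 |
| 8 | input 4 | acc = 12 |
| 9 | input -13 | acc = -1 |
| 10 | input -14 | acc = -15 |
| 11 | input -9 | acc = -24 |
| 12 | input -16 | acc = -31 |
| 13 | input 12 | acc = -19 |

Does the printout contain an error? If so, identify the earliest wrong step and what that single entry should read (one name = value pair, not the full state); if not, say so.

Step 1: acc = -7 + 15 = 8 — verified.
Step 2: acc = 8 + -8 = 0 — confirmed correct.
Step 3: acc = 0 + 0 = 0 — consistent with the printout.
Step 4: acc = 0 + -9 = -9 — same as recorded.
Step 5: acc = -9 + 13 = 4 — matches.
Step 6: acc = 4 + 2 = 6 — agrees with the printout.
Step 7: acc = 6 + 2 = 8 — no discrepancy.
Step 8: acc = 8 + 4 = 12 — same as recorded.
Step 9: acc = 12 + -13 = -1 — in agreement.
Step 10: acc = -1 + -14 = -15 — agrees with the printout.
Step 11: acc = -15 + -9 = -24 — in agreement.
Step 12: acc = -24 + -16 = -40 — this is not what the printout shows.
The earliest wrong entry is at step 12: it should read acc = -40.

step 12, acc = -40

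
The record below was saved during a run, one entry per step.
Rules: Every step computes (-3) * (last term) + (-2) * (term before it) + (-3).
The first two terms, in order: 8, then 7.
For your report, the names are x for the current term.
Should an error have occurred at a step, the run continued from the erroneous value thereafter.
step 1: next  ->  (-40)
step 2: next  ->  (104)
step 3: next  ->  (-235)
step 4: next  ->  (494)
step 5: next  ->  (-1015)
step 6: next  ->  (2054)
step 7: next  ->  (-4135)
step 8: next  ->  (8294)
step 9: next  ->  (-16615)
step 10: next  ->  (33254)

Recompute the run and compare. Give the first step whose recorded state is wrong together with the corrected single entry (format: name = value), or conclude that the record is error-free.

step 2, x = 103

1. x = -3*(7) + (-2)*(8) + (-3) = -40 (consistent with the record)
2. x = -3*(-40) + (-2)*(7) + (-3) = 103 (first mismatch against the record)
That makes step 2 the first incorrect line — x = 103 is what it should show.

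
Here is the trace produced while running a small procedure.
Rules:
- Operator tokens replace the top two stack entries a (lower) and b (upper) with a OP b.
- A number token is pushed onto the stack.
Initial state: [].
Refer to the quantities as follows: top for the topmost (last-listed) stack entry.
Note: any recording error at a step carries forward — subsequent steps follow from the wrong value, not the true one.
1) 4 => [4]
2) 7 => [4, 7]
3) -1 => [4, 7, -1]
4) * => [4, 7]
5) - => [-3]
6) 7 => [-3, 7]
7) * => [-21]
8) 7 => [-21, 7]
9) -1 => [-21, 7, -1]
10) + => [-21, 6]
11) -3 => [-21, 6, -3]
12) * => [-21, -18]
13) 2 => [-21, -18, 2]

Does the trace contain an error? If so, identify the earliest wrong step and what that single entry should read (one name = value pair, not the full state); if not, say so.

step 4, top = -7

1. push 4: top = 4 (agrees with the trace)
2. push 7: top = 7 (agrees with the trace)
3. push -1: top = -1 (matches)
4. 7 * -1 = -7 (a discrepancy with the trace)
Step 4 is the first one off; corrected, top = -7.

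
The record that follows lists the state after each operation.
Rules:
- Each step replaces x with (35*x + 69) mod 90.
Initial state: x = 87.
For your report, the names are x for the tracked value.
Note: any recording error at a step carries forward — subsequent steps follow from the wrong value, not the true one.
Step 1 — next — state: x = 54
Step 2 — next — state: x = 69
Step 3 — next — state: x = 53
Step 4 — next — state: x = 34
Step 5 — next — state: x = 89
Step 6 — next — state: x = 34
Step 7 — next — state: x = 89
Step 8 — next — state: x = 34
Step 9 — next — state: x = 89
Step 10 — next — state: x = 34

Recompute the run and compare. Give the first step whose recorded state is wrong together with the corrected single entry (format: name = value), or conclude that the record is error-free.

Recomputing the run from the initial state:
step 1: x = 54
step 2: x = 69
step 3: x = 54
step 4: x = 69
step 5: x = 54
step 6: x = 69
step 7: x = 54
step 8: x = 69
step 9: x = 54
step 10: x = 69
The first disagreement with the record is at step 3, where the value should be x = 54.

step 3, x = 54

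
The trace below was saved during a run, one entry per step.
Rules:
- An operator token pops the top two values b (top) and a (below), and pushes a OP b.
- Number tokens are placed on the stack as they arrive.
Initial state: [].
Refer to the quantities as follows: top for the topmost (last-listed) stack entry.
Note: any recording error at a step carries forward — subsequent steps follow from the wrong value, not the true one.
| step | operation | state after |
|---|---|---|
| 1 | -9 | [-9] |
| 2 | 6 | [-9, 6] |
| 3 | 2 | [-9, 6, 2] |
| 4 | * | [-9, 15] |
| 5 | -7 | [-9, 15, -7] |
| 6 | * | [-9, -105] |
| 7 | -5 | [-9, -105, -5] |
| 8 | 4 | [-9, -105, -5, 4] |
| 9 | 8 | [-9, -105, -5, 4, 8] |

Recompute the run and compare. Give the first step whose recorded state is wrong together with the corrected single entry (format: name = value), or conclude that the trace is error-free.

step 4, top = 12

step 1: push -9: top = -9 -> confirmed correct
step 2: push 6: top = 6 -> checks out
step 3: push 2: top = 2 -> in agreement
step 4: 6 * 2 = 12 -> a discrepancy with the trace
The earliest wrong entry is at step 4: it should read top = 12.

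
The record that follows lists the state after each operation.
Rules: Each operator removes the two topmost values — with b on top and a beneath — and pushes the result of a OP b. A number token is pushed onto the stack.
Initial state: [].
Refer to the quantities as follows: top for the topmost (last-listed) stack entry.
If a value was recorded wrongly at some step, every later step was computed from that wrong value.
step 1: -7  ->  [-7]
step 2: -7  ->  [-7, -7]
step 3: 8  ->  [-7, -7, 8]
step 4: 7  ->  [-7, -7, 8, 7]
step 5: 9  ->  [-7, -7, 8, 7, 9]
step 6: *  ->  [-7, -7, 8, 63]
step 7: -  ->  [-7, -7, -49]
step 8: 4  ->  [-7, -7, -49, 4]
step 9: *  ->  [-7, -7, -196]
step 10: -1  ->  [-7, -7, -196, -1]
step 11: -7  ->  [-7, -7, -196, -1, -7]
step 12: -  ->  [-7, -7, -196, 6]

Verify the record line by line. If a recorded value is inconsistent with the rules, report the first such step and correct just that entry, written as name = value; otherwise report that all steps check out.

Recomputing the run from the initial state:
step 1: [-7]
step 2: [-7, -7]
step 3: [-7, -7, 8]
step 4: [-7, -7, 8, 7]
step 5: [-7, -7, 8, 7, 9]
step 6: [-7, -7, 8, 63]
step 7: [-7, -7, -55]
step 8: [-7, -7, -55, 4]
step 9: [-7, -7, -220]
step 10: [-7, -7, -220, -1]
step 11: [-7, -7, -220, -1, -7]
step 12: [-7, -7, -220, 6]
The first disagreement with the record is at step 7, where the value should be top = -55.

step 7, top = -55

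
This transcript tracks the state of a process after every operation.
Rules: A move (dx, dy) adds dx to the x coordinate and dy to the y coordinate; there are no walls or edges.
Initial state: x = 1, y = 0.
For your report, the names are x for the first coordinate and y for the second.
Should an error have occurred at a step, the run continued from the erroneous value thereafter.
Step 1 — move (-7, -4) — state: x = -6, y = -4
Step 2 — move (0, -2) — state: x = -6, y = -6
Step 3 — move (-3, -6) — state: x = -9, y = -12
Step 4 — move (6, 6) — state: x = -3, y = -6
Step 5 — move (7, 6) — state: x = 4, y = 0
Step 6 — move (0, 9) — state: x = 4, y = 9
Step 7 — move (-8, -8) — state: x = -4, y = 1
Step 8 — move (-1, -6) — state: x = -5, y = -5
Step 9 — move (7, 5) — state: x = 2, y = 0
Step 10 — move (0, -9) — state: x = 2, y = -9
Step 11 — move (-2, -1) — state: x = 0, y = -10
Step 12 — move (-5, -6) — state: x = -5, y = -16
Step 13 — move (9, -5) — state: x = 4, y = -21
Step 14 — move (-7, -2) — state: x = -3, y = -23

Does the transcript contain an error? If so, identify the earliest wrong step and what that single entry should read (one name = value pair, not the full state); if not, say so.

no error

Step 1: x = 1 + (-7) = -6, y = 0 + (-4) = -4 — consistent with the transcript.
Step 2: x = -6 + (0) = -6, y = -4 + (-2) = -6 — confirmed correct.
Step 3: x = -6 + (-3) = -9, y = -6 + (-6) = -12 — no discrepancy.
Step 4: x = -9 + (6) = -3, y = -12 + (6) = -6 — consistent with the transcript.
Step 5: x = -3 + (7) = 4, y = -6 + (6) = 0 — consistent with the transcript.
Step 6: x = 4 + (0) = 4, y = 0 + (9) = 9 — in agreement.
Step 7: x = 4 + (-8) = -4, y = 9 + (-8) = 1 — matches.
Step 8: x = -4 + (-1) = -5, y = 1 + (-6) = -5 — verified.
Step 9: x = -5 + (7) = 2, y = -5 + (5) = 0 — verified.
Step 10: x = 2 + (0) = 2, y = 0 + (-9) = -9 — same as recorded.
Step 11: x = 2 + (-2) = 0, y = -9 + (-1) = -10 — matches.
Step 12: x = 0 + (-5) = -5, y = -10 + (-6) = -16 — agrees with the transcript.
Step 13: x = -5 + (9) = 4, y = -16 + (-5) = -21 — exactly as logged.
Step 14: x = 4 + (-7) = -3, y = -21 + (-2) = -23 — same as recorded.
All entries verified; no error found.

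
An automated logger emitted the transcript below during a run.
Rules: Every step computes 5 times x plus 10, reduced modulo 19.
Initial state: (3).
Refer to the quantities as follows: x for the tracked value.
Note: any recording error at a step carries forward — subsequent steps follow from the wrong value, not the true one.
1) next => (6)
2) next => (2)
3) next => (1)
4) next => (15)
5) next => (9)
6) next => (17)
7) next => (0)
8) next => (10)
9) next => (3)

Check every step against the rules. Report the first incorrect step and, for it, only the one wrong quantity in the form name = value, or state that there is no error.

Step 1: x = (5*3 + 10) mod 19 = 6 — same as recorded.
Step 2: x = (5*6 + 10) mod 19 = 2 — no discrepancy.
Step 3: x = (5*2 + 10) mod 19 = 1 — in agreement.
Step 4: x = (5*1 + 10) mod 19 = 15 — same as recorded.
Step 5: x = (5*15 + 10) mod 19 = 9 — agrees with the transcript.
Step 6: x = (5*9 + 10) mod 19 = 17 — exactly as logged.
Step 7: x = (5*17 + 10) mod 19 = 0 — exactly as logged.
Step 8: x = (5*0 + 10) mod 19 = 10 — in agreement.
Step 9: x = (5*10 + 10) mod 19 = 3 — exactly as logged.
No step deviates from the rules.

no error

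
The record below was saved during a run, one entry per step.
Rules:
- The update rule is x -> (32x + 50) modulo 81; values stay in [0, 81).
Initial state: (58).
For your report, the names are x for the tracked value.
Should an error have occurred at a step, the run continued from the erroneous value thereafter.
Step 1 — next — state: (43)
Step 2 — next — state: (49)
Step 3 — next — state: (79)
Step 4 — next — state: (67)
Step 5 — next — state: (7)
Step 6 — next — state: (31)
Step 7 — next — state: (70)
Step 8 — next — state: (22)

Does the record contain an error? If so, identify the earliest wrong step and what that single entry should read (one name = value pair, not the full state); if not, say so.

no error

1. x = (32*58 + 50) mod 81 = 43 (consistent with the record)
2. x = (32*43 + 50) mod 81 = 49 (matches)
3. x = (32*49 + 50) mod 81 = 79 (matches)
4. x = (32*79 + 50) mod 81 = 67 (exactly as logged)
5. x = (32*67 + 50) mod 81 = 7 (agrees with the record)
6. x = (32*7 + 50) mod 81 = 31 (same as recorded)
7. x = (32*31 + 50) mod 81 = 70 (agrees with the record)
8. x = (32*70 + 50) mod 81 = 22 (matches)
Nothing is out of place; the run is error-free.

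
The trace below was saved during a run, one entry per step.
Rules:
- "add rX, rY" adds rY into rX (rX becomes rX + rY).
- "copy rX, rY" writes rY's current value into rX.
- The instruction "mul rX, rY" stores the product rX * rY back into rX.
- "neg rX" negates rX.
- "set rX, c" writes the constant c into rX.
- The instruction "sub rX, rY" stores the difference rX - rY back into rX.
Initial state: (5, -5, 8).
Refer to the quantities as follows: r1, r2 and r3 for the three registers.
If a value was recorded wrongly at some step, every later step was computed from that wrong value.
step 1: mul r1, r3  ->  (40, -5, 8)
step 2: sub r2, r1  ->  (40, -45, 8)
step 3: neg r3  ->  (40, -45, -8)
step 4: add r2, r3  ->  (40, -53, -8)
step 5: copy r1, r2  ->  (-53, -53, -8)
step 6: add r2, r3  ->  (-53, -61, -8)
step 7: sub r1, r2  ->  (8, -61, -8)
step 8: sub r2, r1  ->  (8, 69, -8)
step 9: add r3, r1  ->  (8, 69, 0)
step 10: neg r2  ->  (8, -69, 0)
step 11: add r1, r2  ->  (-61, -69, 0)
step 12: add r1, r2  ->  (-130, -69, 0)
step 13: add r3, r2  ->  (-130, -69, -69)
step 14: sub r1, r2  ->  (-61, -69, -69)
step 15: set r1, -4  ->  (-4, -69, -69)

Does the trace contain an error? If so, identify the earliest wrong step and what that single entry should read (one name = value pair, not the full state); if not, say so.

step 8, r2 = -69

1. r1 = 5 * 8 = 40 (matches)
2. r2 = -5 - 40 = -45 (checks out)
3. r3 = -(8) = -8 (consistent with the trace)
4. r2 = -45 + -8 = -53 (no discrepancy)
5. r1 = -53 (same as recorded)
6. r2 = -53 + -8 = -61 (exactly as logged)
7. r1 = -53 - -61 = 8 (no discrepancy)
8. r2 = -61 - 8 = -69 (this is not what the trace shows)
The earliest wrong entry is at step 8: it should read r2 = -69.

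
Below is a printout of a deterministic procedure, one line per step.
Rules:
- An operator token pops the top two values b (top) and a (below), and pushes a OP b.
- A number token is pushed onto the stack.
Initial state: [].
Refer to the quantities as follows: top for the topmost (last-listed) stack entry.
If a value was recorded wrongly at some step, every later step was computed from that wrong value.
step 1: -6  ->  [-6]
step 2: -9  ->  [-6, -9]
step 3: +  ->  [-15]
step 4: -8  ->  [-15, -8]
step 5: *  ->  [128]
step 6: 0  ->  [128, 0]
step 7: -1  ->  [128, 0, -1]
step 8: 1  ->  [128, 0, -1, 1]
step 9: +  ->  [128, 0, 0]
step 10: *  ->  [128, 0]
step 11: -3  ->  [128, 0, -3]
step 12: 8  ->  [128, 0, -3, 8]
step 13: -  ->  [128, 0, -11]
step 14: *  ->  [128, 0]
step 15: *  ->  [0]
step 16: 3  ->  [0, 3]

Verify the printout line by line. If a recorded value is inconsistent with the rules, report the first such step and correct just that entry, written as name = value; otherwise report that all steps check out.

Recomputing the run from the initial state:
step 1: [-6]
step 2: [-6, -9]
step 3: [-15]
step 4: [-15, -8]
step 5: [120]
step 6: [120, 0]
step 7: [120, 0, -1]
step 8: [120, 0, -1, 1]
step 9: [120, 0, 0]
step 10: [120, 0]
step 11: [120, 0, -3]
step 12: [120, 0, -3, 8]
step 13: [120, 0, -11]
step 14: [120, 0]
step 15: [0]
step 16: [0, 3]
The first disagreement with the printout is at step 5, where the value should be top = 120.

step 5, top = 120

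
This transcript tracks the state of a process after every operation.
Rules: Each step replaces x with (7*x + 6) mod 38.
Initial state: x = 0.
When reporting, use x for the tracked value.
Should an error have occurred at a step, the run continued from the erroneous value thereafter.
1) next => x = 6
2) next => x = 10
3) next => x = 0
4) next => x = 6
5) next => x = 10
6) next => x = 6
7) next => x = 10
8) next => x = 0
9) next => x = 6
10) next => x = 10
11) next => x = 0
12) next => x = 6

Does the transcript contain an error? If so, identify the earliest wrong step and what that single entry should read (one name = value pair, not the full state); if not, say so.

1. x = (7*0 + 6) mod 38 = 6 (confirmed correct)
2. x = (7*6 + 6) mod 38 = 10 (no discrepancy)
3. x = (7*10 + 6) mod 38 = 0 (matches)
4. x = (7*0 + 6) mod 38 = 6 (agrees with the transcript)
5. x = (7*6 + 6) mod 38 = 10 (in agreement)
6. x = (7*10 + 6) mod 38 = 0 (the transcript has a different value)
Conclusion: step 6 carries the first error; the entry should be x = 0.

step 6, x = 0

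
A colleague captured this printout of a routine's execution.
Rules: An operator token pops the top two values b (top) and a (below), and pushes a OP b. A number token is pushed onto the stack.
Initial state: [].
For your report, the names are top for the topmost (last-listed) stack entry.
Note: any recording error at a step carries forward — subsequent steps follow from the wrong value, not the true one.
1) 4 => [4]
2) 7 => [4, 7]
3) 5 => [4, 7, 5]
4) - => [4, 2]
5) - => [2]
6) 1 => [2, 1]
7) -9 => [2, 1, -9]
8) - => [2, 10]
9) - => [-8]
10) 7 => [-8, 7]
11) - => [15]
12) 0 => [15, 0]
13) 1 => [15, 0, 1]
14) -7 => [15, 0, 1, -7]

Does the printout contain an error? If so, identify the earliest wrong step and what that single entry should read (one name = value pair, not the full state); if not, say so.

step 11, top = -15

Step 1: push 4: top = 4 — matches.
Step 2: push 7: top = 7 — consistent with the printout.
Step 3: push 5: top = 5 — exactly as logged.
Step 4: 7 - 5 = 2 — checks out.
Step 5: 4 - 2 = 2 — exactly as logged.
Step 6: push 1: top = 1 — consistent with the printout.
Step 7: push -9: top = -9 — same as recorded.
Step 8: 1 - -9 = 10 — checks out.
Step 9: 2 - 10 = -8 — in agreement.
Step 10: push 7: top = 7 — matches.
Step 11: -8 - 7 = -15 — this is not what the printout shows.
Conclusion: step 11 carries the first error; the entry should be top = -15.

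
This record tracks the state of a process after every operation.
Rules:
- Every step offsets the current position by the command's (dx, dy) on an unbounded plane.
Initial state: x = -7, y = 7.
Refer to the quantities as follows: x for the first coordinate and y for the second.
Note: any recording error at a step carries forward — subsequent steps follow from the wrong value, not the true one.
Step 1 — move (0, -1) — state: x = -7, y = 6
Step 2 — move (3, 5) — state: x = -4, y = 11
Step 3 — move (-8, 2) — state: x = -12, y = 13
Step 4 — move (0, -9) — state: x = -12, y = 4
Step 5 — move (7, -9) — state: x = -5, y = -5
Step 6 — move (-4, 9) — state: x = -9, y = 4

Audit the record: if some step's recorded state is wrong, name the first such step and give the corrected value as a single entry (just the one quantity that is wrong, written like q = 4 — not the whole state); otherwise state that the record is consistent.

no error

Step 1: x = -7 + (0) = -7, y = 7 + (-1) = 6 — no discrepancy.
Step 2: x = -7 + (3) = -4, y = 6 + (5) = 11 — agrees with the record.
Step 3: x = -4 + (-8) = -12, y = 11 + (2) = 13 — verified.
Step 4: x = -12 + (0) = -12, y = 13 + (-9) = 4 — in agreement.
Step 5: x = -12 + (7) = -5, y = 4 + (-9) = -5 — verified.
Step 6: x = -5 + (-4) = -9, y = -5 + (9) = 4 — confirmed correct.
The recomputation confirms every line.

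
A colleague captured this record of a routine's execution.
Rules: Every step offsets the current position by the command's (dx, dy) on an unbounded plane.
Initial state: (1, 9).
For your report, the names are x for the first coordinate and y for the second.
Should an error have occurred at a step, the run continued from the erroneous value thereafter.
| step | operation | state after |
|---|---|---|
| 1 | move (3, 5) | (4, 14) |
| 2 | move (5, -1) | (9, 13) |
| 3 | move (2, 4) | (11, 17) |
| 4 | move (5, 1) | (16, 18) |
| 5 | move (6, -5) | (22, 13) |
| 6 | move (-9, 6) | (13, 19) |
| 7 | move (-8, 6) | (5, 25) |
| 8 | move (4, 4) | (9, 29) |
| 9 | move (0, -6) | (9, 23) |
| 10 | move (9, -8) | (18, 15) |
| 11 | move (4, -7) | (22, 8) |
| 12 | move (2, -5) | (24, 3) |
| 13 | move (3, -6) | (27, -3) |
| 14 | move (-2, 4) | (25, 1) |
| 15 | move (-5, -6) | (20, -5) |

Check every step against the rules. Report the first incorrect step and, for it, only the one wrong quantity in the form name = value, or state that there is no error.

step 1: x = 1 + (3) = 4, y = 9 + (5) = 14 -> matches
step 2: x = 4 + (5) = 9, y = 14 + (-1) = 13 -> in agreement
step 3: x = 9 + (2) = 11, y = 13 + (4) = 17 -> consistent with the record
step 4: x = 11 + (5) = 16, y = 17 + (1) = 18 -> matches
step 5: x = 16 + (6) = 22, y = 18 + (-5) = 13 -> exactly as logged
step 6: x = 22 + (-9) = 13, y = 13 + (6) = 19 -> exactly as logged
step 7: x = 13 + (-8) = 5, y = 19 + (6) = 25 -> consistent with the record
step 8: x = 5 + (4) = 9, y = 25 + (4) = 29 -> confirmed correct
step 9: x = 9 + (0) = 9, y = 29 + (-6) = 23 -> checks out
step 10: x = 9 + (9) = 18, y = 23 + (-8) = 15 -> confirmed correct
step 11: x = 18 + (4) = 22, y = 15 + (-7) = 8 -> verified
step 12: x = 22 + (2) = 24, y = 8 + (-5) = 3 -> agrees with the record
step 13: x = 24 + (3) = 27, y = 3 + (-6) = -3 -> confirmed correct
step 14: x = 27 + (-2) = 25, y = -3 + (4) = 1 -> verified
step 15: x = 25 + (-5) = 20, y = 1 + (-6) = -5 -> checks out
The whole run recomputes cleanly — no discrepancies.

no error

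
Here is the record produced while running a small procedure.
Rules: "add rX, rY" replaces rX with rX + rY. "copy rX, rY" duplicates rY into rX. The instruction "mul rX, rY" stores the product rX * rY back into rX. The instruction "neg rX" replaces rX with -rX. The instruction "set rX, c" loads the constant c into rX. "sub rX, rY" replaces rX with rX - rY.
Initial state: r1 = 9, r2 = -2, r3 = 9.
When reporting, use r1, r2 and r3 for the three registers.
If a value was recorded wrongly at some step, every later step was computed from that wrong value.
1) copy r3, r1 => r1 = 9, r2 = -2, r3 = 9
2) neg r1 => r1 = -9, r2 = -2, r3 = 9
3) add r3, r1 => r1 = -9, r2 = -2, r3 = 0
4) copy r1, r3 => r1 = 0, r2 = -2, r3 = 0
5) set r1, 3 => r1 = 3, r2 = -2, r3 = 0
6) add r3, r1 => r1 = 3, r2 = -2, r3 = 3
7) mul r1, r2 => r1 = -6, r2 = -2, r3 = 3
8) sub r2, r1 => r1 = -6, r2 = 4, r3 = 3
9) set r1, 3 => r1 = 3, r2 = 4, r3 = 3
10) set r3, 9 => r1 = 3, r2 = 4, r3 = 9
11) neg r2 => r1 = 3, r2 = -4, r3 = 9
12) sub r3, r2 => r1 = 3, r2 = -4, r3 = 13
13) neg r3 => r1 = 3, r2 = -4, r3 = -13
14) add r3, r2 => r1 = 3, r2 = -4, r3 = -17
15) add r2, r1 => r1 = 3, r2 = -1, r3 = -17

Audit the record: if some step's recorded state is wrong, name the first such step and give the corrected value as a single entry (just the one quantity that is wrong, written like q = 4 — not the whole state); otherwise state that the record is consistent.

Step 1: r3 = 9 — checks out.
Step 2: r1 = -(9) = -9 — in agreement.
Step 3: r3 = 9 + -9 = 0 — matches.
Step 4: r1 = 0 — no discrepancy.
Step 5: r1 = 3 — no discrepancy.
Step 6: r3 = 0 + 3 = 3 — same as recorded.
Step 7: r1 = 3 * -2 = -6 — matches.
Step 8: r2 = -2 - -6 = 4 — matches.
Step 9: r1 = 3 — confirmed correct.
Step 10: r3 = 9 — no discrepancy.
Step 11: r2 = -(4) = -4 — in agreement.
Step 12: r3 = 9 - -4 = 13 — exactly as logged.
Step 13: r3 = -(13) = -13 — no discrepancy.
Step 14: r3 = -13 + -4 = -17 — agrees with the record.
Step 15: r2 = -4 + 3 = -1 — same as recorded.
The whole run recomputes cleanly — no discrepancies.

no error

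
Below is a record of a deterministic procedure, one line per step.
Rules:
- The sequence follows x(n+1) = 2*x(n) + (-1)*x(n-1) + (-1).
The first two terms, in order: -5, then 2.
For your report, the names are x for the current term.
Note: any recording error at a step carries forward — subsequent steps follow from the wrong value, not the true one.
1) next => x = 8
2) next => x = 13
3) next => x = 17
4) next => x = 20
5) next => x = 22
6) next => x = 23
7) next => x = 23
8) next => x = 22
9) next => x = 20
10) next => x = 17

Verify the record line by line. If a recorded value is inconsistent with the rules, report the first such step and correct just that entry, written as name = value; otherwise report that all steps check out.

Recomputing the run from the initial state:
step 1: x = 8
step 2: x = 13
step 3: x = 17
step 4: x = 20
step 5: x = 22
step 6: x = 23
step 7: x = 23
step 8: x = 22
step 9: x = 20
step 10: x = 17
This matches the record at every step.

no error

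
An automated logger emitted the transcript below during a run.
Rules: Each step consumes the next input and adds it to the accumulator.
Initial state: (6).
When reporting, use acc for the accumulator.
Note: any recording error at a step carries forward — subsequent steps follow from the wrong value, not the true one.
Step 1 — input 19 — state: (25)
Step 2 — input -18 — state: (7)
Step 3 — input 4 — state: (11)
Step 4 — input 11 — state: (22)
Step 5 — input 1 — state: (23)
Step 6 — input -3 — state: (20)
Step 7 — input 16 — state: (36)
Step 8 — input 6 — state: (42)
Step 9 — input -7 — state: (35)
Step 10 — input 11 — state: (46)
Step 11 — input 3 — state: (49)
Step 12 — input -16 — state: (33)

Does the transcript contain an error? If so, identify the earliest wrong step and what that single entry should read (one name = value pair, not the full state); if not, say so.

Step 1: acc = 6 + 19 = 25 — verified.
Step 2: acc = 25 + -18 = 7 — in agreement.
Step 3: acc = 7 + 4 = 11 — no discrepancy.
Step 4: acc = 11 + 11 = 22 — exactly as logged.
Step 5: acc = 22 + 1 = 23 — agrees with the transcript.
Step 6: acc = 23 + -3 = 20 — exactly as logged.
Step 7: acc = 20 + 16 = 36 — no discrepancy.
Step 8: acc = 36 + 6 = 42 — same as recorded.
Step 9: acc = 42 + -7 = 35 — same as recorded.
Step 10: acc = 35 + 11 = 46 — exactly as logged.
Step 11: acc = 46 + 3 = 49 — in agreement.
Step 12: acc = 49 + -16 = 33 — in agreement.
Nothing is out of place; the run is error-free.

no error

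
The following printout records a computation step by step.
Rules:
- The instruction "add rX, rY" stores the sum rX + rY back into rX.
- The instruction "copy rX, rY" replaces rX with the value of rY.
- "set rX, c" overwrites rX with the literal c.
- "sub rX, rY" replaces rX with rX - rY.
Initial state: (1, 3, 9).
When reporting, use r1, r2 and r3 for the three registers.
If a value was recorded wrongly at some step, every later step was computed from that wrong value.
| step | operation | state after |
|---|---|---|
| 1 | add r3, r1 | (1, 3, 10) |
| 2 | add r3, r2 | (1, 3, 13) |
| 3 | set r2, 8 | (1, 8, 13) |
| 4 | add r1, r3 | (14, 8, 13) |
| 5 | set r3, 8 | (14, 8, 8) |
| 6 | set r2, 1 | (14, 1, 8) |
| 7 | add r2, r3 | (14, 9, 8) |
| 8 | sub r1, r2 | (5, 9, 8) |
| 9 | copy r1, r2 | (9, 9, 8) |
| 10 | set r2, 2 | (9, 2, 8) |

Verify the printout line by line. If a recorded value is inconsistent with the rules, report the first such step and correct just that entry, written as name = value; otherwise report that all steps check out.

Recomputing the run from the initial state:
step 1: r1 = 1, r2 = 3, r3 = 10
step 2: r1 = 1, r2 = 3, r3 = 13
step 3: r1 = 1, r2 = 8, r3 = 13
step 4: r1 = 14, r2 = 8, r3 = 13
step 5: r1 = 14, r2 = 8, r3 = 8
step 6: r1 = 14, r2 = 1, r3 = 8
step 7: r1 = 14, r2 = 9, r3 = 8
step 8: r1 = 5, r2 = 9, r3 = 8
step 9: r1 = 9, r2 = 9, r3 = 8
step 10: r1 = 9, r2 = 2, r3 = 8
This matches the printout at every step.

no error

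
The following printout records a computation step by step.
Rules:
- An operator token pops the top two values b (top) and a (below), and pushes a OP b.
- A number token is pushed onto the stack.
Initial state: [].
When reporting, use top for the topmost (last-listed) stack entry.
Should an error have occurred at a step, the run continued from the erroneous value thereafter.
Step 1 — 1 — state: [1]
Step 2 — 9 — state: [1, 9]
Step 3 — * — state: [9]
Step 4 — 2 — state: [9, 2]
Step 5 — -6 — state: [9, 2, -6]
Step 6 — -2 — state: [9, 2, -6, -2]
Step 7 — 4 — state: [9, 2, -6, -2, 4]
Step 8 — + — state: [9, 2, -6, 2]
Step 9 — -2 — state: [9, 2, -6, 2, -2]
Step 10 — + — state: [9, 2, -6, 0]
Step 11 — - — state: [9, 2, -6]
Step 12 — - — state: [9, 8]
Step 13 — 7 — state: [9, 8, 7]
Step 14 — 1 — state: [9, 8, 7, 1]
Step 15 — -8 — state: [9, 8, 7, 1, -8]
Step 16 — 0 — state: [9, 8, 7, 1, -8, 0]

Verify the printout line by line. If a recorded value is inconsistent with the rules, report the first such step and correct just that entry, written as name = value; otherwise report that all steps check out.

no error

Recomputing the run from the initial state:
step 1: [1]
step 2: [1, 9]
step 3: [9]
step 4: [9, 2]
step 5: [9, 2, -6]
step 6: [9, 2, -6, -2]
step 7: [9, 2, -6, -2, 4]
step 8: [9, 2, -6, 2]
step 9: [9, 2, -6, 2, -2]
step 10: [9, 2, -6, 0]
step 11: [9, 2, -6]
step 12: [9, 8]
step 13: [9, 8, 7]
step 14: [9, 8, 7, 1]
step 15: [9, 8, 7, 1, -8]
step 16: [9, 8, 7, 1, -8, 0]
This matches the printout at every step.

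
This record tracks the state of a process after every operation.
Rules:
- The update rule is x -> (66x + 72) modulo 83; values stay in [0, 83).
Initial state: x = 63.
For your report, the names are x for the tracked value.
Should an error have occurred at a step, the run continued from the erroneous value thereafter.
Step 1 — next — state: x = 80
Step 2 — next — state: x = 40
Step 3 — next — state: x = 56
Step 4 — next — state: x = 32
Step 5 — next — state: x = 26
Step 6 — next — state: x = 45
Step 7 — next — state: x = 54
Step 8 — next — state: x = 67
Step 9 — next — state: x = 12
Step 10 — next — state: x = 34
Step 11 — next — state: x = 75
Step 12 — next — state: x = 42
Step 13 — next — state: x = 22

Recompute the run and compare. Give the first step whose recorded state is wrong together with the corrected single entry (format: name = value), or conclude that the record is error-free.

step 1: x = (66*63 + 72) mod 83 = 80 -> exactly as logged
step 2: x = (66*80 + 72) mod 83 = 40 -> in agreement
step 3: x = (66*40 + 72) mod 83 = 56 -> exactly as logged
step 4: x = (66*56 + 72) mod 83 = 33 -> first mismatch against the record
Step 4 is the first one off; corrected, x = 33.

step 4, x = 33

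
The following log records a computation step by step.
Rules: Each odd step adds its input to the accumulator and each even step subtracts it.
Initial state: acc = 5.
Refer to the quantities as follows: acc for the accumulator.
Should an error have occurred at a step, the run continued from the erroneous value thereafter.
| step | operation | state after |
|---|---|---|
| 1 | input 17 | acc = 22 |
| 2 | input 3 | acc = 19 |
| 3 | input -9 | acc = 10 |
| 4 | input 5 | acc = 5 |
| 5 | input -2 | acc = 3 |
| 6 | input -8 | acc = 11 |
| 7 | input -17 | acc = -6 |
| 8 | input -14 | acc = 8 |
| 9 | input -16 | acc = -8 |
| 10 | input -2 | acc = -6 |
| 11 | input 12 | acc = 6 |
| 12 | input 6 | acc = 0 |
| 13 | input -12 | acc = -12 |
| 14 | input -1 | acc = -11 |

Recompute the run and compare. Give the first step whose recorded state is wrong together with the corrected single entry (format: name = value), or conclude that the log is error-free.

Recomputing the run from the initial state:
step 1: acc = 22
step 2: acc = 19
step 3: acc = 10
step 4: acc = 5
step 5: acc = 3
step 6: acc = 11
step 7: acc = -6
step 8: acc = 8
step 9: acc = -8
step 10: acc = -6
step 11: acc = 6
step 12: acc = 0
step 13: acc = -12
step 14: acc = -11
This matches the log at every step.

no error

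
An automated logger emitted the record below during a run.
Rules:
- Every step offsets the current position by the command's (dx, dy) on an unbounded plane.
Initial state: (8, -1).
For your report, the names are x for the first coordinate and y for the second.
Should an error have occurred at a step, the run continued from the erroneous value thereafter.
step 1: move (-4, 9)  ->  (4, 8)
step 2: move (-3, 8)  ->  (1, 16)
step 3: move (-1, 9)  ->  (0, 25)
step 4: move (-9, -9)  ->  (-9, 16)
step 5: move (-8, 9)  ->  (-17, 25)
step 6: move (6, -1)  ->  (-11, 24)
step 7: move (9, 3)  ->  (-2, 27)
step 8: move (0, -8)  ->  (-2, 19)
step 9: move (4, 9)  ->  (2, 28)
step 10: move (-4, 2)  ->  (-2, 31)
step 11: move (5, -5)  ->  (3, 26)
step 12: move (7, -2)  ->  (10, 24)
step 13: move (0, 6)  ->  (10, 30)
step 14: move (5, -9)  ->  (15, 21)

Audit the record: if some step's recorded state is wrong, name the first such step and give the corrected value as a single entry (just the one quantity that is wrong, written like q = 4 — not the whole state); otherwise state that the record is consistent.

step 10, y = 30

Recomputing the run from the initial state:
step 1: x = 4, y = 8
step 2: x = 1, y = 16
step 3: x = 0, y = 25
step 4: x = -9, y = 16
step 5: x = -17, y = 25
step 6: x = -11, y = 24
step 7: x = -2, y = 27
step 8: x = -2, y = 19
step 9: x = 2, y = 28
step 10: x = -2, y = 30
step 11: x = 3, y = 25
step 12: x = 10, y = 23
step 13: x = 10, y = 29
step 14: x = 15, y = 20
The first disagreement with the record is at step 10, where the value should be y = 30.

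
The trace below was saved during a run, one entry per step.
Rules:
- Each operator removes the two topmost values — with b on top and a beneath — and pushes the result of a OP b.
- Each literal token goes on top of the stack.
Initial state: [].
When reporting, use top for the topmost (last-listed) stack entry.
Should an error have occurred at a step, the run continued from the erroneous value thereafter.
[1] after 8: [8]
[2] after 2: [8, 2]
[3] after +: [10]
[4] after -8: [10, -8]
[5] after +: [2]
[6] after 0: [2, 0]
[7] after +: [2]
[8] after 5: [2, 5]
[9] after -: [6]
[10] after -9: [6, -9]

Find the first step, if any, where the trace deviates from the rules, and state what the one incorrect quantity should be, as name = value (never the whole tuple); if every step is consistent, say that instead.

step 9, top = -3

Recomputing the run from the initial state:
step 1: [8]
step 2: [8, 2]
step 3: [10]
step 4: [10, -8]
step 5: [2]
step 6: [2, 0]
step 7: [2]
step 8: [2, 5]
step 9: [-3]
step 10: [-3, -9]
The first disagreement with the trace is at step 9, where the value should be top = -3.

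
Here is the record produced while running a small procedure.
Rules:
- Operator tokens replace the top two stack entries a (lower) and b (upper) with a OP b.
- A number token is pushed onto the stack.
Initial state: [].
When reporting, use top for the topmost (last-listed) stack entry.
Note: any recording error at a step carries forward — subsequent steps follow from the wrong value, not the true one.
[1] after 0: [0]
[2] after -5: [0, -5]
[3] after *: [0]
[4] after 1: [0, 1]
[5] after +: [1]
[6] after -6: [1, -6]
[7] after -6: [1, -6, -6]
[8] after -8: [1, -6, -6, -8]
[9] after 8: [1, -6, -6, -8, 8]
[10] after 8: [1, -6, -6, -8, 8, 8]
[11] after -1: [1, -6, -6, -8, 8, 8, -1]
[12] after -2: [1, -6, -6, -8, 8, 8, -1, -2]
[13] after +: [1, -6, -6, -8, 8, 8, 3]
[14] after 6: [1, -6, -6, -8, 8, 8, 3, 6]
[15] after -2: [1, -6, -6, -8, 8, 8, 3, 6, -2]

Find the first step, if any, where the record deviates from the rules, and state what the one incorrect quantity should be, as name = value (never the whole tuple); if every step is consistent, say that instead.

Recomputing the run from the initial state:
step 1: [0]
step 2: [0, -5]
step 3: [0]
step 4: [0, 1]
step 5: [1]
step 6: [1, -6]
step 7: [1, -6, -6]
step 8: [1, -6, -6, -8]
step 9: [1, -6, -6, -8, 8]
step 10: [1, -6, -6, -8, 8, 8]
step 11: [1, -6, -6, -8, 8, 8, -1]
step 12: [1, -6, -6, -8, 8, 8, -1, -2]
step 13: [1, -6, -6, -8, 8, 8, -3]
step 14: [1, -6, -6, -8, 8, 8, -3, 6]
step 15: [1, -6, -6, -8, 8, 8, -3, 6, -2]
The first disagreement with the record is at step 13, where the value should be top = -3.

step 13, top = -3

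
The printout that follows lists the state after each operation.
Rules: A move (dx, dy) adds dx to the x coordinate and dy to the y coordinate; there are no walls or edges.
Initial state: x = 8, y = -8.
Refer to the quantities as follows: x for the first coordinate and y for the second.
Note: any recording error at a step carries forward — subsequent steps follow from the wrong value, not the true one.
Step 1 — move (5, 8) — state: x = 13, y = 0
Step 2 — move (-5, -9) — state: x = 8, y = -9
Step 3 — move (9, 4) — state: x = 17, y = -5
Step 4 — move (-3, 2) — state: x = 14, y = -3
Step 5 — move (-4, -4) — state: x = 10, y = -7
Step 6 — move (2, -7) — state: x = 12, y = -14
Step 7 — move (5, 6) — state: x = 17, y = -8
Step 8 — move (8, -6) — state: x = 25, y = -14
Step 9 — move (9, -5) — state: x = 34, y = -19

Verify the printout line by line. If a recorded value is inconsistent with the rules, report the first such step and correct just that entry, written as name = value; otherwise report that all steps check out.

step 1: x = 8 + (5) = 13, y = -8 + (8) = 0 -> no discrepancy
step 2: x = 13 + (-5) = 8, y = 0 + (-9) = -9 -> confirmed correct
step 3: x = 8 + (9) = 17, y = -9 + (4) = -5 -> checks out
step 4: x = 17 + (-3) = 14, y = -5 + (2) = -3 -> same as recorded
step 5: x = 14 + (-4) = 10, y = -3 + (-4) = -7 -> matches
step 6: x = 10 + (2) = 12, y = -7 + (-7) = -14 -> no discrepancy
step 7: x = 12 + (5) = 17, y = -14 + (6) = -8 -> exactly as logged
step 8: x = 17 + (8) = 25, y = -8 + (-6) = -14 -> confirmed correct
step 9: x = 25 + (9) = 34, y = -14 + (-5) = -19 -> exactly as logged
Nothing is out of place; the run is error-free.

no error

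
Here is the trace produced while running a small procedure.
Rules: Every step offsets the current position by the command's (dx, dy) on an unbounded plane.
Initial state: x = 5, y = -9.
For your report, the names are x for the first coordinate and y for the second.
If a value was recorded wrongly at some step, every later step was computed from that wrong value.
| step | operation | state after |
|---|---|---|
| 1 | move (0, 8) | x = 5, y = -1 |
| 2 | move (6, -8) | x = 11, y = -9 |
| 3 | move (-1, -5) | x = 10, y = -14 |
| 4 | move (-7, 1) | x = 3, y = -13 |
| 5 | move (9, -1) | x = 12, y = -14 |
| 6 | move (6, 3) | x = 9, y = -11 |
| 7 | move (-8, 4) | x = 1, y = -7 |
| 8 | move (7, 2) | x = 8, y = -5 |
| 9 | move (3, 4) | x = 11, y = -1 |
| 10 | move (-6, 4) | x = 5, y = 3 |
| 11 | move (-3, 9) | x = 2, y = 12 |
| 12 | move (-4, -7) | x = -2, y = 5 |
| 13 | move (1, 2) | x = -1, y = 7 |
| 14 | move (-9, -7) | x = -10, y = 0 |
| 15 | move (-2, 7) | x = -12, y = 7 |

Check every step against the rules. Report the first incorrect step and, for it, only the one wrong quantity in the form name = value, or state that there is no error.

Recomputing the run from the initial state:
step 1: x = 5, y = -1
step 2: x = 11, y = -9
step 3: x = 10, y = -14
step 4: x = 3, y = -13
step 5: x = 12, y = -14
step 6: x = 18, y = -11
step 7: x = 10, y = -7
step 8: x = 17, y = -5
step 9: x = 20, y = -1
step 10: x = 14, y = 3
step 11: x = 11, y = 12
step 12: x = 7, y = 5
step 13: x = 8, y = 7
step 14: x = -1, y = 0
step 15: x = -3, y = 7
The first disagreement with the trace is at step 6, where the value should be x = 18.

step 6, x = 18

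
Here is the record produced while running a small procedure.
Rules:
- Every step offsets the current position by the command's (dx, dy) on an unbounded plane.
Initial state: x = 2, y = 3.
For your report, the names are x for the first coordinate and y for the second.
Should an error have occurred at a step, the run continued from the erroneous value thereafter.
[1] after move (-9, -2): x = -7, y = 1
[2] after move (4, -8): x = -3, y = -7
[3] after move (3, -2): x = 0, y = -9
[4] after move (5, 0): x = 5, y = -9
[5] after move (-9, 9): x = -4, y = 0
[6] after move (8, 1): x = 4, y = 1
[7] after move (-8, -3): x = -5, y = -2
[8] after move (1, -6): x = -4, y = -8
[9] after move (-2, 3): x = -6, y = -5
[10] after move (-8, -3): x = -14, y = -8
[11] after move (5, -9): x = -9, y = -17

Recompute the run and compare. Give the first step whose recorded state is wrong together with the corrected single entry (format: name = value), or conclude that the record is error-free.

step 7, x = -4

step 1: x = 2 + (-9) = -7, y = 3 + (-2) = 1 -> consistent with the record
step 2: x = -7 + (4) = -3, y = 1 + (-8) = -7 -> consistent with the record
step 3: x = -3 + (3) = 0, y = -7 + (-2) = -9 -> consistent with the record
step 4: x = 0 + (5) = 5, y = -9 + (0) = -9 -> no discrepancy
step 5: x = 5 + (-9) = -4, y = -9 + (9) = 0 -> matches
step 6: x = -4 + (8) = 4, y = 0 + (1) = 1 -> in agreement
step 7: x = 4 + (-8) = -4, y = 1 + (-3) = -2 -> not what was recorded
The earliest wrong entry is at step 7: it should read x = -4.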